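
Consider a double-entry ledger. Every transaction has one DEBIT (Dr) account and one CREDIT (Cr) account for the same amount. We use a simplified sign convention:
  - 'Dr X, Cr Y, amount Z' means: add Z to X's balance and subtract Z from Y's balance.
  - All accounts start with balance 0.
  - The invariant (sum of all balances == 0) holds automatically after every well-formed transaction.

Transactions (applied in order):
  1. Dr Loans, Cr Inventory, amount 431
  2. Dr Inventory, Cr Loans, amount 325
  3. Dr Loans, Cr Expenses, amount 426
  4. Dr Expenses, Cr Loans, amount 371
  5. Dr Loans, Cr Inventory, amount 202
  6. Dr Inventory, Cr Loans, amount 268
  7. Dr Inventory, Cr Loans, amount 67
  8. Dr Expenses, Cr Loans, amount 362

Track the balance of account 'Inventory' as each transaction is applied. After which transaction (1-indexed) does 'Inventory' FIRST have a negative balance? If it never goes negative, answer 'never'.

After txn 1: Inventory=-431

Answer: 1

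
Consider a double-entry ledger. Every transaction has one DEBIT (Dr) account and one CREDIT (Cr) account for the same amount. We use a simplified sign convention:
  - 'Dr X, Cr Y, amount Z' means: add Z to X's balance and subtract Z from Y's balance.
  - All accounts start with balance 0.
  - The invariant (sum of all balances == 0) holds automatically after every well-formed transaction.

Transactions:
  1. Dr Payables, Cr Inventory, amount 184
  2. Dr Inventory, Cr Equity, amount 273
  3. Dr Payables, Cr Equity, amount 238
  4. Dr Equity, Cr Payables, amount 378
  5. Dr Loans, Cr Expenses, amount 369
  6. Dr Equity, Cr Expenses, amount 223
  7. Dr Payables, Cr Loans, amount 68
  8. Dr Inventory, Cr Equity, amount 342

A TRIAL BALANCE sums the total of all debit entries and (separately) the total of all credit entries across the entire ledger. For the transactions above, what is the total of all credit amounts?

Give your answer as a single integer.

Answer: 2075

Derivation:
Txn 1: credit+=184
Txn 2: credit+=273
Txn 3: credit+=238
Txn 4: credit+=378
Txn 5: credit+=369
Txn 6: credit+=223
Txn 7: credit+=68
Txn 8: credit+=342
Total credits = 2075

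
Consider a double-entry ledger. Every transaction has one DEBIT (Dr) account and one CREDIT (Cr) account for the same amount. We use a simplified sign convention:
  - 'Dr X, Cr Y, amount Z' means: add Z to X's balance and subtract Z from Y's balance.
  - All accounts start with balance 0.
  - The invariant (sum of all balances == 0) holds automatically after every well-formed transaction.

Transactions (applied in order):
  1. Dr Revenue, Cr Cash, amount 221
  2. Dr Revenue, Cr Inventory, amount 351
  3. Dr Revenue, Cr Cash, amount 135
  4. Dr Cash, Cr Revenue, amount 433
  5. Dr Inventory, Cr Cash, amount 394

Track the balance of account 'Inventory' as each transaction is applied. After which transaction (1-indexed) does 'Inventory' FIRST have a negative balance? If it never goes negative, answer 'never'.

Answer: 2

Derivation:
After txn 1: Inventory=0
After txn 2: Inventory=-351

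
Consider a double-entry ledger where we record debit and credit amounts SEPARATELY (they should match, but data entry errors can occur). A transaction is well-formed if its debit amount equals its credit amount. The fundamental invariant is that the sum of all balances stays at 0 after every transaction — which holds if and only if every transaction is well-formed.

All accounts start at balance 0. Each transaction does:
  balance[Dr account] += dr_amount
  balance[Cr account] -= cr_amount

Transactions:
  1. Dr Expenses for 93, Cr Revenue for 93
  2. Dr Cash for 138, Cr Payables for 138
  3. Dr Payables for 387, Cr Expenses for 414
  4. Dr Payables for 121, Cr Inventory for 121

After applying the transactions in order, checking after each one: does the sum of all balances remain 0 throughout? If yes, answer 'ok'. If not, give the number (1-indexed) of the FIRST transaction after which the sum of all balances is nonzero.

After txn 1: dr=93 cr=93 sum_balances=0
After txn 2: dr=138 cr=138 sum_balances=0
After txn 3: dr=387 cr=414 sum_balances=-27
After txn 4: dr=121 cr=121 sum_balances=-27

Answer: 3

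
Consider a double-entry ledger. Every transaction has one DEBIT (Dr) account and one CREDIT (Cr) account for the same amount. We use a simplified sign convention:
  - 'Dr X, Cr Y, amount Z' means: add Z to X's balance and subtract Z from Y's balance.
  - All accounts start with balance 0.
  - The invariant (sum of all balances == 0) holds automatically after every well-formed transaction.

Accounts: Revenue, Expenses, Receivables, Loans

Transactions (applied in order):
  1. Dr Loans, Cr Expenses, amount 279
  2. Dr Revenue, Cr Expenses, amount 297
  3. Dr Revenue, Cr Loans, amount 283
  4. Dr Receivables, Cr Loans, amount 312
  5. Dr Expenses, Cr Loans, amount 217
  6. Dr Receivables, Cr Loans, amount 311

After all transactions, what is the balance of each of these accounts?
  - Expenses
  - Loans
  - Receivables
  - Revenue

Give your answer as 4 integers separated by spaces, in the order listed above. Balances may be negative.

After txn 1 (Dr Loans, Cr Expenses, amount 279): Expenses=-279 Loans=279
After txn 2 (Dr Revenue, Cr Expenses, amount 297): Expenses=-576 Loans=279 Revenue=297
After txn 3 (Dr Revenue, Cr Loans, amount 283): Expenses=-576 Loans=-4 Revenue=580
After txn 4 (Dr Receivables, Cr Loans, amount 312): Expenses=-576 Loans=-316 Receivables=312 Revenue=580
After txn 5 (Dr Expenses, Cr Loans, amount 217): Expenses=-359 Loans=-533 Receivables=312 Revenue=580
After txn 6 (Dr Receivables, Cr Loans, amount 311): Expenses=-359 Loans=-844 Receivables=623 Revenue=580

Answer: -359 -844 623 580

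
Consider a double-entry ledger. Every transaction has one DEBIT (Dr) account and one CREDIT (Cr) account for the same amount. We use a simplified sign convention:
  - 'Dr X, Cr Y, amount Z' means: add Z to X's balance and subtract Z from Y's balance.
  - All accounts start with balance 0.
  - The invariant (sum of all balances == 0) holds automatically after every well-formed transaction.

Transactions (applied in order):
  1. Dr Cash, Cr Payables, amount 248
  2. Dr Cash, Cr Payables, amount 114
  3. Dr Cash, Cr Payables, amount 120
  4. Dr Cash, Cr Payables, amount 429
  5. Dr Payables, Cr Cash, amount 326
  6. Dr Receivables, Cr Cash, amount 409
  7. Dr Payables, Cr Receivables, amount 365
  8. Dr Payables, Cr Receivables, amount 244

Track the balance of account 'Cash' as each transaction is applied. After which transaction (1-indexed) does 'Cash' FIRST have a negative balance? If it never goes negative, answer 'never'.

After txn 1: Cash=248
After txn 2: Cash=362
After txn 3: Cash=482
After txn 4: Cash=911
After txn 5: Cash=585
After txn 6: Cash=176
After txn 7: Cash=176
After txn 8: Cash=176

Answer: never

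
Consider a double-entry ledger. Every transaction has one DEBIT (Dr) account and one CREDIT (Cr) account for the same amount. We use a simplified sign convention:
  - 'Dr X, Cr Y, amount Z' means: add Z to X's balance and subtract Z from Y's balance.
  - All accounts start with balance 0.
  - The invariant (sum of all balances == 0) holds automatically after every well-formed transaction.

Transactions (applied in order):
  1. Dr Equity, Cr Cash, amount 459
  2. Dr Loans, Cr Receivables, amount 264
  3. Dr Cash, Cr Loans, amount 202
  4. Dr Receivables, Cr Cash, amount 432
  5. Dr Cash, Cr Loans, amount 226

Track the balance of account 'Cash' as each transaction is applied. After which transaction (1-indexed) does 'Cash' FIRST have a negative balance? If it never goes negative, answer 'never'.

Answer: 1

Derivation:
After txn 1: Cash=-459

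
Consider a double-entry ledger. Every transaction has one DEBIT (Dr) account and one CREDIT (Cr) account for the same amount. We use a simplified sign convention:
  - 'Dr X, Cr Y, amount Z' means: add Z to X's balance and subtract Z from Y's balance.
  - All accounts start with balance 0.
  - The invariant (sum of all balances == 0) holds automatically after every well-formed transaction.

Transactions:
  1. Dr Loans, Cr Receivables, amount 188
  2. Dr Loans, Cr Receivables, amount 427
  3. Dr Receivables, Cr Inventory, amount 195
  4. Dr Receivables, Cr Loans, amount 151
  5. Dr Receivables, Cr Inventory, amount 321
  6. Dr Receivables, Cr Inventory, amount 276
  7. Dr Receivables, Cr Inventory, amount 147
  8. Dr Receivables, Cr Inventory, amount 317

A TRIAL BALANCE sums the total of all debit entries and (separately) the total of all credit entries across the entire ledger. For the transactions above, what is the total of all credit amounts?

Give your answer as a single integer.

Txn 1: credit+=188
Txn 2: credit+=427
Txn 3: credit+=195
Txn 4: credit+=151
Txn 5: credit+=321
Txn 6: credit+=276
Txn 7: credit+=147
Txn 8: credit+=317
Total credits = 2022

Answer: 2022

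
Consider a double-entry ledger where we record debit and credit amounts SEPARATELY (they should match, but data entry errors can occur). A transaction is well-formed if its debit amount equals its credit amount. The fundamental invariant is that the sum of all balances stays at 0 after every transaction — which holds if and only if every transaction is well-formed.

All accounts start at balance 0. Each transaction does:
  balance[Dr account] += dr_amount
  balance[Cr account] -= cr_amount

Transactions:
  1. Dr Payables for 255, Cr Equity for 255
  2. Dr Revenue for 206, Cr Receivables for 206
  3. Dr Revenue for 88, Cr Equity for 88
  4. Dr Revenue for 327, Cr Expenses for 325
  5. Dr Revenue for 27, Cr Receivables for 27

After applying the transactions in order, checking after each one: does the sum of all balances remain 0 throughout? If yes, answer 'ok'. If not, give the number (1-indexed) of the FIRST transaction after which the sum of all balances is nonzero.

Answer: 4

Derivation:
After txn 1: dr=255 cr=255 sum_balances=0
After txn 2: dr=206 cr=206 sum_balances=0
After txn 3: dr=88 cr=88 sum_balances=0
After txn 4: dr=327 cr=325 sum_balances=2
After txn 5: dr=27 cr=27 sum_balances=2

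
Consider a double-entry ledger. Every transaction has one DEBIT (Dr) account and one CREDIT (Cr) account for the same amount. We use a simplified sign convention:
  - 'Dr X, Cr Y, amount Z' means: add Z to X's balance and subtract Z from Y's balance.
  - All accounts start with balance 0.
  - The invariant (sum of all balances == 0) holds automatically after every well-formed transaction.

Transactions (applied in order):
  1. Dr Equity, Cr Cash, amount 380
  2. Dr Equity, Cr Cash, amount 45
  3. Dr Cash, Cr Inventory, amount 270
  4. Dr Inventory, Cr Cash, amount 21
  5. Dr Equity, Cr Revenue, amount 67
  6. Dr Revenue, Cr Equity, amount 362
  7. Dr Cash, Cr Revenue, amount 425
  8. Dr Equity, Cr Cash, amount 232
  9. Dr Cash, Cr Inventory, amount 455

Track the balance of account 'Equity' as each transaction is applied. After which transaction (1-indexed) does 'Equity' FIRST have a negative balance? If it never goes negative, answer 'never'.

Answer: never

Derivation:
After txn 1: Equity=380
After txn 2: Equity=425
After txn 3: Equity=425
After txn 4: Equity=425
After txn 5: Equity=492
After txn 6: Equity=130
After txn 7: Equity=130
After txn 8: Equity=362
After txn 9: Equity=362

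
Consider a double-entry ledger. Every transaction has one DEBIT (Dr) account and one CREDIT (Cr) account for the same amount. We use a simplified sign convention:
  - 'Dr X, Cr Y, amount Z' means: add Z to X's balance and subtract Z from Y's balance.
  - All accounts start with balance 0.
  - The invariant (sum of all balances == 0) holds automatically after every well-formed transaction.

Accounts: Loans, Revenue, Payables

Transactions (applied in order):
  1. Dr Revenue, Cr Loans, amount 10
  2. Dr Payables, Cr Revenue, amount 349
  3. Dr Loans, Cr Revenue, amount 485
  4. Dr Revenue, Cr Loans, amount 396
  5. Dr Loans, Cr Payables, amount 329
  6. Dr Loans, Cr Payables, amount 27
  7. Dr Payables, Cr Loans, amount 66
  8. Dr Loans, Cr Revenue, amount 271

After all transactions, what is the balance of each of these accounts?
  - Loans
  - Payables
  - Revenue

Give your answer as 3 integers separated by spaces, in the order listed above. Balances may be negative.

After txn 1 (Dr Revenue, Cr Loans, amount 10): Loans=-10 Revenue=10
After txn 2 (Dr Payables, Cr Revenue, amount 349): Loans=-10 Payables=349 Revenue=-339
After txn 3 (Dr Loans, Cr Revenue, amount 485): Loans=475 Payables=349 Revenue=-824
After txn 4 (Dr Revenue, Cr Loans, amount 396): Loans=79 Payables=349 Revenue=-428
After txn 5 (Dr Loans, Cr Payables, amount 329): Loans=408 Payables=20 Revenue=-428
After txn 6 (Dr Loans, Cr Payables, amount 27): Loans=435 Payables=-7 Revenue=-428
After txn 7 (Dr Payables, Cr Loans, amount 66): Loans=369 Payables=59 Revenue=-428
After txn 8 (Dr Loans, Cr Revenue, amount 271): Loans=640 Payables=59 Revenue=-699

Answer: 640 59 -699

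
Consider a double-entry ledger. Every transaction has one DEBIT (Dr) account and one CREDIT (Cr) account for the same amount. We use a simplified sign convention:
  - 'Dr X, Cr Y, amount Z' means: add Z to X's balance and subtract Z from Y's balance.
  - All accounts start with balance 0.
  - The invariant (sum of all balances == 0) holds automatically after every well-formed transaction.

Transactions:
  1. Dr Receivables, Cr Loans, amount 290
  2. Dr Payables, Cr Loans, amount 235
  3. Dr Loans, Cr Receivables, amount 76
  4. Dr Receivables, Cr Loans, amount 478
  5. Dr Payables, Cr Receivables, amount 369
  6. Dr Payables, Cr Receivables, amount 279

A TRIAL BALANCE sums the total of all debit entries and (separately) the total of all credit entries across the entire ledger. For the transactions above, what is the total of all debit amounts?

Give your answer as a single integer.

Answer: 1727

Derivation:
Txn 1: debit+=290
Txn 2: debit+=235
Txn 3: debit+=76
Txn 4: debit+=478
Txn 5: debit+=369
Txn 6: debit+=279
Total debits = 1727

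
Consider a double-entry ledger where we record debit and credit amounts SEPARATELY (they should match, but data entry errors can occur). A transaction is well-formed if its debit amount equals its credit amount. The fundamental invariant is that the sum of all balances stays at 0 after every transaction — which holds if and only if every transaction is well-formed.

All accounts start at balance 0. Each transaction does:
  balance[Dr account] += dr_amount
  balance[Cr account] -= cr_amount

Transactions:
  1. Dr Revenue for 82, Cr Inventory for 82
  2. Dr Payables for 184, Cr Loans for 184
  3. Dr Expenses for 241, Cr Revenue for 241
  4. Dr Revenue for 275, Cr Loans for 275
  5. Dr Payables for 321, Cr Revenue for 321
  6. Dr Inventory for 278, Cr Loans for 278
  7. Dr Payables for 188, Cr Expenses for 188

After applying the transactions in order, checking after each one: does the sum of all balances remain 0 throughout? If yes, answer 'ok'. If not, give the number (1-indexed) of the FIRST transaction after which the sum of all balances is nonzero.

After txn 1: dr=82 cr=82 sum_balances=0
After txn 2: dr=184 cr=184 sum_balances=0
After txn 3: dr=241 cr=241 sum_balances=0
After txn 4: dr=275 cr=275 sum_balances=0
After txn 5: dr=321 cr=321 sum_balances=0
After txn 6: dr=278 cr=278 sum_balances=0
After txn 7: dr=188 cr=188 sum_balances=0

Answer: ok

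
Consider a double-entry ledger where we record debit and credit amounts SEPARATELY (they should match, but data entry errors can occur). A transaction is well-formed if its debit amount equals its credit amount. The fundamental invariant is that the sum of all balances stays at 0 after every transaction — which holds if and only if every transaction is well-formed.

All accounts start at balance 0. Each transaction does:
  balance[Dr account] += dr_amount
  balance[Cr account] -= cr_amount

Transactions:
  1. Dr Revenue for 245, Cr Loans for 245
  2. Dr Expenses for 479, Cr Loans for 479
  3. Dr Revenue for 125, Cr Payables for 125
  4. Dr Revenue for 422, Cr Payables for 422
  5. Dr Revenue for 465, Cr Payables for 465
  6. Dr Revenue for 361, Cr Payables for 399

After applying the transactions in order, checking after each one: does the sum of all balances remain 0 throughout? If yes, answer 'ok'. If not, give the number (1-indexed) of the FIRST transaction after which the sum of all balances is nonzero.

Answer: 6

Derivation:
After txn 1: dr=245 cr=245 sum_balances=0
After txn 2: dr=479 cr=479 sum_balances=0
After txn 3: dr=125 cr=125 sum_balances=0
After txn 4: dr=422 cr=422 sum_balances=0
After txn 5: dr=465 cr=465 sum_balances=0
After txn 6: dr=361 cr=399 sum_balances=-38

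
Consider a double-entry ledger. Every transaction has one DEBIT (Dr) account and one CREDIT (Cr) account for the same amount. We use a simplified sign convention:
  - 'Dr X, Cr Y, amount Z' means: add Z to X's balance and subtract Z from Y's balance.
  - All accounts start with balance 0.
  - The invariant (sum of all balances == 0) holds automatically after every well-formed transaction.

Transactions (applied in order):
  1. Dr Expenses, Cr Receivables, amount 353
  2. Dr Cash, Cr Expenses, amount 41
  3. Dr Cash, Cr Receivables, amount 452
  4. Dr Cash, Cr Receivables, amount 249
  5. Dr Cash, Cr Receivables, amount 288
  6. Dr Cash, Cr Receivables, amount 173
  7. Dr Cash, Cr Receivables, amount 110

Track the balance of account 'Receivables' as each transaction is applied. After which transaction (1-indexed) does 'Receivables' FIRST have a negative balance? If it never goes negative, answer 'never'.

After txn 1: Receivables=-353

Answer: 1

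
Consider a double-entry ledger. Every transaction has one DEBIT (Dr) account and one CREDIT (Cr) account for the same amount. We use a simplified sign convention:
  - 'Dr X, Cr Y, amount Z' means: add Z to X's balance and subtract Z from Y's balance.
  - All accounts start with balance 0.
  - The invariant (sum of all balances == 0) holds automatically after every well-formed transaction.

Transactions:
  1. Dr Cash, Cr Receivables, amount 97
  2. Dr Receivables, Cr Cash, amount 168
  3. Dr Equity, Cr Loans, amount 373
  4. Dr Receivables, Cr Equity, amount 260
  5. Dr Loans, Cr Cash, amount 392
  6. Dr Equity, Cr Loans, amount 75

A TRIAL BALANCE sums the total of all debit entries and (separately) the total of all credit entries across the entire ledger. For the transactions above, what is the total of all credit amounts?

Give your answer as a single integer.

Answer: 1365

Derivation:
Txn 1: credit+=97
Txn 2: credit+=168
Txn 3: credit+=373
Txn 4: credit+=260
Txn 5: credit+=392
Txn 6: credit+=75
Total credits = 1365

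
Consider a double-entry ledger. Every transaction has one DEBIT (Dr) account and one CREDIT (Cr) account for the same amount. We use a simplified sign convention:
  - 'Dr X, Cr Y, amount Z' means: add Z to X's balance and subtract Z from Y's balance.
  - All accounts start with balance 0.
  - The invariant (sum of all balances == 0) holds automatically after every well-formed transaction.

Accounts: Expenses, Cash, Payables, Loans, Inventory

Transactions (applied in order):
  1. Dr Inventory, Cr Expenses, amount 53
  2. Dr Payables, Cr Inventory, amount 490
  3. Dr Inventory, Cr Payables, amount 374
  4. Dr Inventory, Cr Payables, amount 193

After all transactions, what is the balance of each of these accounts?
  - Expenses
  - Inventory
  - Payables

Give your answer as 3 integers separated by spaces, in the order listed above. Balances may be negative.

After txn 1 (Dr Inventory, Cr Expenses, amount 53): Expenses=-53 Inventory=53
After txn 2 (Dr Payables, Cr Inventory, amount 490): Expenses=-53 Inventory=-437 Payables=490
After txn 3 (Dr Inventory, Cr Payables, amount 374): Expenses=-53 Inventory=-63 Payables=116
After txn 4 (Dr Inventory, Cr Payables, amount 193): Expenses=-53 Inventory=130 Payables=-77

Answer: -53 130 -77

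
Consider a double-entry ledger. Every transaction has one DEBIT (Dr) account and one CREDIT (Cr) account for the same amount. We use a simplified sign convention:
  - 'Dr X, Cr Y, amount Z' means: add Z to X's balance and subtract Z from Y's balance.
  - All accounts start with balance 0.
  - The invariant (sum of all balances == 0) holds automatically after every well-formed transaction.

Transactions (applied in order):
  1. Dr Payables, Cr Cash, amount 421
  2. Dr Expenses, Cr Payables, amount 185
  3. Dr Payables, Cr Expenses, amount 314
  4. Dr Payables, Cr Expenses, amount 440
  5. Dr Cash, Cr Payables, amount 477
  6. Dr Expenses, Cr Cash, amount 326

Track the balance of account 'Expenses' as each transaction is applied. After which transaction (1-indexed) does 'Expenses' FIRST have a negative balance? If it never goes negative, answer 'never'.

Answer: 3

Derivation:
After txn 1: Expenses=0
After txn 2: Expenses=185
After txn 3: Expenses=-129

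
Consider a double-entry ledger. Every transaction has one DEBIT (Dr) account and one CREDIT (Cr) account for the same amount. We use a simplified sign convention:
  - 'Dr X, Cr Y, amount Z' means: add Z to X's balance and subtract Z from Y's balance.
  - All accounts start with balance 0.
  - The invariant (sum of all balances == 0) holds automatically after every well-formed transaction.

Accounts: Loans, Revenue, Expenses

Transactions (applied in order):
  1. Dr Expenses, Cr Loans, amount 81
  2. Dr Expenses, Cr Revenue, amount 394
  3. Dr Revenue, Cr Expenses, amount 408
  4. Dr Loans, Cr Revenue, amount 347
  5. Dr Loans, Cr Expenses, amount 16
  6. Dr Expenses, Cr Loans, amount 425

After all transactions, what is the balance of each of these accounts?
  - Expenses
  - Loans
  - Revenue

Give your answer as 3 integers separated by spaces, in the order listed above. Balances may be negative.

Answer: 476 -143 -333

Derivation:
After txn 1 (Dr Expenses, Cr Loans, amount 81): Expenses=81 Loans=-81
After txn 2 (Dr Expenses, Cr Revenue, amount 394): Expenses=475 Loans=-81 Revenue=-394
After txn 3 (Dr Revenue, Cr Expenses, amount 408): Expenses=67 Loans=-81 Revenue=14
After txn 4 (Dr Loans, Cr Revenue, amount 347): Expenses=67 Loans=266 Revenue=-333
After txn 5 (Dr Loans, Cr Expenses, amount 16): Expenses=51 Loans=282 Revenue=-333
After txn 6 (Dr Expenses, Cr Loans, amount 425): Expenses=476 Loans=-143 Revenue=-333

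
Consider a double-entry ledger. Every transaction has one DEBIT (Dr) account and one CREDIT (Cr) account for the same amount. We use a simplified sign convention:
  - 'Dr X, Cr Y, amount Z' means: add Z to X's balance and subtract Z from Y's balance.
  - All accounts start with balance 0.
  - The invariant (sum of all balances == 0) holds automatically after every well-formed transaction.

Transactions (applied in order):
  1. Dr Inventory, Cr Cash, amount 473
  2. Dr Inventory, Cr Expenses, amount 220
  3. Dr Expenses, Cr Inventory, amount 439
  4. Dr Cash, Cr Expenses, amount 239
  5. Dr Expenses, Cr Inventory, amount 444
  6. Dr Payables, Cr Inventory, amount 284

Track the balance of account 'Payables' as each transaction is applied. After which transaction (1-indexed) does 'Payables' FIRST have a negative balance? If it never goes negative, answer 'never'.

After txn 1: Payables=0
After txn 2: Payables=0
After txn 3: Payables=0
After txn 4: Payables=0
After txn 5: Payables=0
After txn 6: Payables=284

Answer: never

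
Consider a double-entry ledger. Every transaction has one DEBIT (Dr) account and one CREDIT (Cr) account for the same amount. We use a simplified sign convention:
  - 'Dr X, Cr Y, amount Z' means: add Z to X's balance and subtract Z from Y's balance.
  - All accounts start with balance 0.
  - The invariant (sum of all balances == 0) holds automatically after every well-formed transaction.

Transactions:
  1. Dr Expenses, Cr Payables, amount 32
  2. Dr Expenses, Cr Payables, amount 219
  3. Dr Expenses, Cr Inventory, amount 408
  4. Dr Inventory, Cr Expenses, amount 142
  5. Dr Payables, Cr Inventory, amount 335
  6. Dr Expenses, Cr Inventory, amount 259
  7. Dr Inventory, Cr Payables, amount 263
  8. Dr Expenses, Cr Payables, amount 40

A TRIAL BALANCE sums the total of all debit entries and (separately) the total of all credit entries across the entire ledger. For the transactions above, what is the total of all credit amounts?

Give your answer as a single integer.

Txn 1: credit+=32
Txn 2: credit+=219
Txn 3: credit+=408
Txn 4: credit+=142
Txn 5: credit+=335
Txn 6: credit+=259
Txn 7: credit+=263
Txn 8: credit+=40
Total credits = 1698

Answer: 1698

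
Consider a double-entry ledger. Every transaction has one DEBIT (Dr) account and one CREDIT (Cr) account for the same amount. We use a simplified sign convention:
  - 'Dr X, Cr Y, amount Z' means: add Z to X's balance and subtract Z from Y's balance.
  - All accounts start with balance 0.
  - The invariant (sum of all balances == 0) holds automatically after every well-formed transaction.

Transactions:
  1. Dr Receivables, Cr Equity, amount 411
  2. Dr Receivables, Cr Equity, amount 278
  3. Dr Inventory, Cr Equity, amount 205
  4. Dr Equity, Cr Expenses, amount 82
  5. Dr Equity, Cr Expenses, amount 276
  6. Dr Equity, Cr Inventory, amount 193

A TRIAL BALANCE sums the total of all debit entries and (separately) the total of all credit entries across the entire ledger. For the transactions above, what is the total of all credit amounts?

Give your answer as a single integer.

Answer: 1445

Derivation:
Txn 1: credit+=411
Txn 2: credit+=278
Txn 3: credit+=205
Txn 4: credit+=82
Txn 5: credit+=276
Txn 6: credit+=193
Total credits = 1445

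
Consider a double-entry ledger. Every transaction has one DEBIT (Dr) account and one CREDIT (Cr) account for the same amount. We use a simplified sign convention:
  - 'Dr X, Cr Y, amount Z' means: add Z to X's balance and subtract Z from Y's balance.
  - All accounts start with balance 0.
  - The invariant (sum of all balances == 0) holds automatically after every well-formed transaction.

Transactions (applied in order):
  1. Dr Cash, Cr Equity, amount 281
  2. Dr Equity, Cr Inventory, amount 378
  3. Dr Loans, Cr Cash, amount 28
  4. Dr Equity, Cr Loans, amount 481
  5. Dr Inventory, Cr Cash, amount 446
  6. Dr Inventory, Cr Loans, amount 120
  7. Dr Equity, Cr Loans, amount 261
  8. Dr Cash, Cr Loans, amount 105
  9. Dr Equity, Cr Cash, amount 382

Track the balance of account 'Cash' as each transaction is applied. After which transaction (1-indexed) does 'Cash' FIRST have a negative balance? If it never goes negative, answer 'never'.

After txn 1: Cash=281
After txn 2: Cash=281
After txn 3: Cash=253
After txn 4: Cash=253
After txn 5: Cash=-193

Answer: 5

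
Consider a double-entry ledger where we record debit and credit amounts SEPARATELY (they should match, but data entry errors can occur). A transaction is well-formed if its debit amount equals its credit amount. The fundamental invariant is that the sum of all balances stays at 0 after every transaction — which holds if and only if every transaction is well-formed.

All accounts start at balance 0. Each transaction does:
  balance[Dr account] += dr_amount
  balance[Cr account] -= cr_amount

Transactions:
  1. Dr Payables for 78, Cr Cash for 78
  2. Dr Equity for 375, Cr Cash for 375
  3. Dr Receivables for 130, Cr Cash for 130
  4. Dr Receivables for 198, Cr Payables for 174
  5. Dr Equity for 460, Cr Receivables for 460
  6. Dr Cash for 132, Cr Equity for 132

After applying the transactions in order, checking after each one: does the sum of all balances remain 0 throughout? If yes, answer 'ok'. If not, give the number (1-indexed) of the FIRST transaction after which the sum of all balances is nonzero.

After txn 1: dr=78 cr=78 sum_balances=0
After txn 2: dr=375 cr=375 sum_balances=0
After txn 3: dr=130 cr=130 sum_balances=0
After txn 4: dr=198 cr=174 sum_balances=24
After txn 5: dr=460 cr=460 sum_balances=24
After txn 6: dr=132 cr=132 sum_balances=24

Answer: 4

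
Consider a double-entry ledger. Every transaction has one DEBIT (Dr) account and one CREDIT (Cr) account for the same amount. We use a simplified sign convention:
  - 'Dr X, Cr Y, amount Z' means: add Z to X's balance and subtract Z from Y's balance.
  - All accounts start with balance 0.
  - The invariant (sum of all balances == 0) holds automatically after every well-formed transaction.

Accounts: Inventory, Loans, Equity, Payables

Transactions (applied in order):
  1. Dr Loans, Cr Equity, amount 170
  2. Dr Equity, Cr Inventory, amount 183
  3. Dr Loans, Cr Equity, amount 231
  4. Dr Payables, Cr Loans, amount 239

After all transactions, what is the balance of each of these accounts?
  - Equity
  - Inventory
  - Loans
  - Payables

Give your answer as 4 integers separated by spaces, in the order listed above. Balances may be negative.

After txn 1 (Dr Loans, Cr Equity, amount 170): Equity=-170 Loans=170
After txn 2 (Dr Equity, Cr Inventory, amount 183): Equity=13 Inventory=-183 Loans=170
After txn 3 (Dr Loans, Cr Equity, amount 231): Equity=-218 Inventory=-183 Loans=401
After txn 4 (Dr Payables, Cr Loans, amount 239): Equity=-218 Inventory=-183 Loans=162 Payables=239

Answer: -218 -183 162 239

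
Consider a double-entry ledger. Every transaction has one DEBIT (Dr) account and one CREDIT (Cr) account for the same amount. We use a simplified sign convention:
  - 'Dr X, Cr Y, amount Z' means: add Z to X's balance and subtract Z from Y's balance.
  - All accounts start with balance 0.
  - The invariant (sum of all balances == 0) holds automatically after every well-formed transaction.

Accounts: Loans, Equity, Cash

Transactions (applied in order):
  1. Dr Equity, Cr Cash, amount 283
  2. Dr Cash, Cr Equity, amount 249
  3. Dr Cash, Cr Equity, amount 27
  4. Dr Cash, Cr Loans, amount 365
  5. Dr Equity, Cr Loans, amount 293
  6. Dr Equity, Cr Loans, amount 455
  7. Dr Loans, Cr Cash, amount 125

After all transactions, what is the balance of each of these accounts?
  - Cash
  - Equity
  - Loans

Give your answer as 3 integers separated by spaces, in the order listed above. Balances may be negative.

After txn 1 (Dr Equity, Cr Cash, amount 283): Cash=-283 Equity=283
After txn 2 (Dr Cash, Cr Equity, amount 249): Cash=-34 Equity=34
After txn 3 (Dr Cash, Cr Equity, amount 27): Cash=-7 Equity=7
After txn 4 (Dr Cash, Cr Loans, amount 365): Cash=358 Equity=7 Loans=-365
After txn 5 (Dr Equity, Cr Loans, amount 293): Cash=358 Equity=300 Loans=-658
After txn 6 (Dr Equity, Cr Loans, amount 455): Cash=358 Equity=755 Loans=-1113
After txn 7 (Dr Loans, Cr Cash, amount 125): Cash=233 Equity=755 Loans=-988

Answer: 233 755 -988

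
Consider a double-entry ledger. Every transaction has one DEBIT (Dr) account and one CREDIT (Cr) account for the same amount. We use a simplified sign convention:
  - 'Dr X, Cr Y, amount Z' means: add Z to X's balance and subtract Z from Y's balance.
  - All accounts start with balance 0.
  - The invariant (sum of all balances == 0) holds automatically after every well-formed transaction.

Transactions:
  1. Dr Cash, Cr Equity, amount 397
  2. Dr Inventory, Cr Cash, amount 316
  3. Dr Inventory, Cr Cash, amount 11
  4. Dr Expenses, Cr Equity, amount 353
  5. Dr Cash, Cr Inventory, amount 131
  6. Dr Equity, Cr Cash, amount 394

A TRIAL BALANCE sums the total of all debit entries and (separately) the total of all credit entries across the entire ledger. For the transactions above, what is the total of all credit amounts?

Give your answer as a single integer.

Answer: 1602

Derivation:
Txn 1: credit+=397
Txn 2: credit+=316
Txn 3: credit+=11
Txn 4: credit+=353
Txn 5: credit+=131
Txn 6: credit+=394
Total credits = 1602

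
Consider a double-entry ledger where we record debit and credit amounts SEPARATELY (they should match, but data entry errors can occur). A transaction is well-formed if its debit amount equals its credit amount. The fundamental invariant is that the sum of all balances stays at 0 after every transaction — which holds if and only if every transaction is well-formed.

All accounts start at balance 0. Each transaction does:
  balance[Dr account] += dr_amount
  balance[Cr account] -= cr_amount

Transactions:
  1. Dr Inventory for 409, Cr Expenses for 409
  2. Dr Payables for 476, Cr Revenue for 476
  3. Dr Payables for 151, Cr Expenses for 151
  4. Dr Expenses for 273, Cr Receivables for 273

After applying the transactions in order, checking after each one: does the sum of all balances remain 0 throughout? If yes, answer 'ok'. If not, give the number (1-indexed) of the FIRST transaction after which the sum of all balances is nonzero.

Answer: ok

Derivation:
After txn 1: dr=409 cr=409 sum_balances=0
After txn 2: dr=476 cr=476 sum_balances=0
After txn 3: dr=151 cr=151 sum_balances=0
After txn 4: dr=273 cr=273 sum_balances=0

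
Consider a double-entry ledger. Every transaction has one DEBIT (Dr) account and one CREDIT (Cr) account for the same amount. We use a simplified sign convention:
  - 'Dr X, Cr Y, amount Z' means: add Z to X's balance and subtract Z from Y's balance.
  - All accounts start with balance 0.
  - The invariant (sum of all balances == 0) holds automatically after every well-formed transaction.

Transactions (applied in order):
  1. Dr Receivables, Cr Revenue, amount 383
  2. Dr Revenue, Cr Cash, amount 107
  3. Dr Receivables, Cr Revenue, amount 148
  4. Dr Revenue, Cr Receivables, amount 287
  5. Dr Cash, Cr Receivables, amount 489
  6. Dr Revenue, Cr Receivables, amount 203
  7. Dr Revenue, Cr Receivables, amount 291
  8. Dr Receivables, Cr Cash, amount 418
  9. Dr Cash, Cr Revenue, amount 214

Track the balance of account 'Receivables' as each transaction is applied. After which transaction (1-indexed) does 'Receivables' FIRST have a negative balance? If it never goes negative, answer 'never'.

Answer: 5

Derivation:
After txn 1: Receivables=383
After txn 2: Receivables=383
After txn 3: Receivables=531
After txn 4: Receivables=244
After txn 5: Receivables=-245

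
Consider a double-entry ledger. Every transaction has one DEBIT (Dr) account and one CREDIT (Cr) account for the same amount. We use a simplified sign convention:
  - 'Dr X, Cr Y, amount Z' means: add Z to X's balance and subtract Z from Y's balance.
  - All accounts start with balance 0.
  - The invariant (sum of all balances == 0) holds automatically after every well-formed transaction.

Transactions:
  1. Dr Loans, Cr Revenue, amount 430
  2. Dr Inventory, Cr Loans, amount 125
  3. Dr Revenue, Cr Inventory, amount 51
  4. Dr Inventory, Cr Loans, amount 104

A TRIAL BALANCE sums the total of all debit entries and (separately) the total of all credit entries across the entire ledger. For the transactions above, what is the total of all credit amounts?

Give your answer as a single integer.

Answer: 710

Derivation:
Txn 1: credit+=430
Txn 2: credit+=125
Txn 3: credit+=51
Txn 4: credit+=104
Total credits = 710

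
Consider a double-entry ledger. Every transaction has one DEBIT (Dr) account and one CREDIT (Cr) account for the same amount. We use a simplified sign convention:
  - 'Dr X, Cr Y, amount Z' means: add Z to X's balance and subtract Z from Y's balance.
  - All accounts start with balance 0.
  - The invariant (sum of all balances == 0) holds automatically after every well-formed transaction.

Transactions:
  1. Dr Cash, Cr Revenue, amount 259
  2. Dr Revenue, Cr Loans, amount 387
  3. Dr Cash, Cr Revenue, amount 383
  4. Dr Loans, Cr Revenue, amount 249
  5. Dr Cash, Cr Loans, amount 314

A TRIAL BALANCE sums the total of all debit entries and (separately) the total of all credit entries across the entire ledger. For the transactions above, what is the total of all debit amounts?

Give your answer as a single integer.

Txn 1: debit+=259
Txn 2: debit+=387
Txn 3: debit+=383
Txn 4: debit+=249
Txn 5: debit+=314
Total debits = 1592

Answer: 1592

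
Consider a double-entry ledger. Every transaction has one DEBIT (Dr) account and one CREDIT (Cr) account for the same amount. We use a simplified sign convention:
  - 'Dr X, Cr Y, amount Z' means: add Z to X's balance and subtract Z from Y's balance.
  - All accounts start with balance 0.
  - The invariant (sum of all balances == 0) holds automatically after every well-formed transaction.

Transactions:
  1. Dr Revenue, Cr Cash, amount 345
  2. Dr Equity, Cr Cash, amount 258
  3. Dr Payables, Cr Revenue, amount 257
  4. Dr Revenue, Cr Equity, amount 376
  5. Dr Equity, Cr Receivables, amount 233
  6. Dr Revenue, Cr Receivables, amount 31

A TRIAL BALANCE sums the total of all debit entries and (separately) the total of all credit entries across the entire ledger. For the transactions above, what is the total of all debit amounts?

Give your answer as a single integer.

Txn 1: debit+=345
Txn 2: debit+=258
Txn 3: debit+=257
Txn 4: debit+=376
Txn 5: debit+=233
Txn 6: debit+=31
Total debits = 1500

Answer: 1500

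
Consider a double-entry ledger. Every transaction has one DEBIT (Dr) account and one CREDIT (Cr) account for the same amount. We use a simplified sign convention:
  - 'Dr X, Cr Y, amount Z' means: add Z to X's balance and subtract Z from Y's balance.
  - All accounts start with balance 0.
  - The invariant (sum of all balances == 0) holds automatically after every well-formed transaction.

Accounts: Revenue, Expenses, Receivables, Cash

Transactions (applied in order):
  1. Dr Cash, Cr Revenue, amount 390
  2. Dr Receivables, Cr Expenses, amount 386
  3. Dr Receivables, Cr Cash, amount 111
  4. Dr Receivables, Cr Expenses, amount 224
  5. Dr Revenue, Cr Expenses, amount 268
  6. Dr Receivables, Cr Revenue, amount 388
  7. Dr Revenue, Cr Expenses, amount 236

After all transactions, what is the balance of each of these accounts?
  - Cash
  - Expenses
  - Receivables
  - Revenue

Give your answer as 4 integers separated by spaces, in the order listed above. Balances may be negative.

After txn 1 (Dr Cash, Cr Revenue, amount 390): Cash=390 Revenue=-390
After txn 2 (Dr Receivables, Cr Expenses, amount 386): Cash=390 Expenses=-386 Receivables=386 Revenue=-390
After txn 3 (Dr Receivables, Cr Cash, amount 111): Cash=279 Expenses=-386 Receivables=497 Revenue=-390
After txn 4 (Dr Receivables, Cr Expenses, amount 224): Cash=279 Expenses=-610 Receivables=721 Revenue=-390
After txn 5 (Dr Revenue, Cr Expenses, amount 268): Cash=279 Expenses=-878 Receivables=721 Revenue=-122
After txn 6 (Dr Receivables, Cr Revenue, amount 388): Cash=279 Expenses=-878 Receivables=1109 Revenue=-510
After txn 7 (Dr Revenue, Cr Expenses, amount 236): Cash=279 Expenses=-1114 Receivables=1109 Revenue=-274

Answer: 279 -1114 1109 -274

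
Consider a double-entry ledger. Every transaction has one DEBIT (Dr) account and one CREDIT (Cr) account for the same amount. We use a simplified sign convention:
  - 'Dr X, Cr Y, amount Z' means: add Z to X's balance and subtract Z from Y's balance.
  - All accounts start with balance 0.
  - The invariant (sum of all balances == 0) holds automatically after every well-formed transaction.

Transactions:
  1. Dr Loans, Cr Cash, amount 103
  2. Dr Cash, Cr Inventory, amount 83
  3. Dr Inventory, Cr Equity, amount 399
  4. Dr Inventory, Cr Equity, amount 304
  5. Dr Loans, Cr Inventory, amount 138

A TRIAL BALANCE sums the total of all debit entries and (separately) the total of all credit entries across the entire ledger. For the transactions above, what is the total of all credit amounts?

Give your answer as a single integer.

Txn 1: credit+=103
Txn 2: credit+=83
Txn 3: credit+=399
Txn 4: credit+=304
Txn 5: credit+=138
Total credits = 1027

Answer: 1027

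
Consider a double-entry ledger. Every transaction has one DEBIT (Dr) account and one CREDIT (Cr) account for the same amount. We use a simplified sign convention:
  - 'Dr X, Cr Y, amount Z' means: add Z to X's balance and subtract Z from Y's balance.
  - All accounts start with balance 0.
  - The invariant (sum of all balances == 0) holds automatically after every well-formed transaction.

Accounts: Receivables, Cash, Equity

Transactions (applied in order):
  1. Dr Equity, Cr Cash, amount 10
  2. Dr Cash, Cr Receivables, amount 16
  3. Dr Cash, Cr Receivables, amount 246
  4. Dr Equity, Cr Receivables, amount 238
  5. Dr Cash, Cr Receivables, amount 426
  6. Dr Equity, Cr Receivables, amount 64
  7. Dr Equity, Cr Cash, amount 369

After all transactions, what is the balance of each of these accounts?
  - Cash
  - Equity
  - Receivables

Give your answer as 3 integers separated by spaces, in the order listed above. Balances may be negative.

After txn 1 (Dr Equity, Cr Cash, amount 10): Cash=-10 Equity=10
After txn 2 (Dr Cash, Cr Receivables, amount 16): Cash=6 Equity=10 Receivables=-16
After txn 3 (Dr Cash, Cr Receivables, amount 246): Cash=252 Equity=10 Receivables=-262
After txn 4 (Dr Equity, Cr Receivables, amount 238): Cash=252 Equity=248 Receivables=-500
After txn 5 (Dr Cash, Cr Receivables, amount 426): Cash=678 Equity=248 Receivables=-926
After txn 6 (Dr Equity, Cr Receivables, amount 64): Cash=678 Equity=312 Receivables=-990
After txn 7 (Dr Equity, Cr Cash, amount 369): Cash=309 Equity=681 Receivables=-990

Answer: 309 681 -990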